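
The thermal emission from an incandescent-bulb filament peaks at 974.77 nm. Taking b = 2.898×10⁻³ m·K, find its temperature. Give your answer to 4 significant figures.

T ≈ 2973 K

Wien's law gives T = b/λ_max = (2.898×10⁻³ m·K)/(9.7477×10⁻⁷ m) = 2973 K.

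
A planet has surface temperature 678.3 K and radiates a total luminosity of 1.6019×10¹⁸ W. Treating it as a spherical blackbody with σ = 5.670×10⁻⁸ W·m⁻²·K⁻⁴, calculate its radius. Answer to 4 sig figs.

R ≈ 3.259×10⁶ m

L = 4πR²σT⁴ ⇒ R = √(L/(4πσT⁴)).
σT⁴ = 12002.5 W/m², so R = √(1.6019×10¹⁸/(4π×12002.5)) = 3.259×10⁶ m.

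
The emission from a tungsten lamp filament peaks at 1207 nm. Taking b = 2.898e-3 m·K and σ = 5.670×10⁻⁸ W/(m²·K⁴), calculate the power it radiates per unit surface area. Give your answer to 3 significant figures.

Wien's law: T = b/λ_max = 2.898×10⁻³/1.207×10⁻⁶ = 2400.99 K.
Then I = σT⁴ = 5.670×10⁻⁸×(2400.99)⁴ = 1.88×10⁶ W/m².

I ≈ 1.88×10⁶ W/m²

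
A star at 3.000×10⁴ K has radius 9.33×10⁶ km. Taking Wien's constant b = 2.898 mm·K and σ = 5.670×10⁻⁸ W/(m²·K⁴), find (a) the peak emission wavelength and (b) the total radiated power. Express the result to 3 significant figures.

(a) λ_max = b/T = 2.898×10⁻³/3.000×10⁴ = 9.660×10⁻⁸ m = 96.6 nm.
Surface area A = 4πR² = 4π(9.33×10⁹ m)² = 1.09389×10²¹ m².
(b) P = σAT⁴ = 5.670×10⁻⁸×1.09389×10²¹×(3.000×10⁴)⁴ = 5.02×10³¹ W.

λ_max ≈ 96.6 nm; P ≈ 5.02×10³¹ W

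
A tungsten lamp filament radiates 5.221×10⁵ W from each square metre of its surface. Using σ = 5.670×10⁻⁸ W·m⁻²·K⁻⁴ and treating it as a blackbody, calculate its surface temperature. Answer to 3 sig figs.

T ≈ 1.74×10³ K

I = σT⁴, so T = (I/σ)^(1/4) = (5.221×10⁵/(5.670×10⁻⁸))^(1/4) = 1.74×10³ K.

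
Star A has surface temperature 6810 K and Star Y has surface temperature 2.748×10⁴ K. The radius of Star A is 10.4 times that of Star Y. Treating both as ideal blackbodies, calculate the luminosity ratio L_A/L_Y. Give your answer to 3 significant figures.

L_A/L_Y ≈ 0.408

L ∝ R²T⁴, so L_A/L_Y = (R_A/R_Y)²(T_A/T_Y)⁴ = (10.4)² × (6810/2.748×10⁴)⁴ = 108.16 × 3.77156×10⁻³ = 0.408.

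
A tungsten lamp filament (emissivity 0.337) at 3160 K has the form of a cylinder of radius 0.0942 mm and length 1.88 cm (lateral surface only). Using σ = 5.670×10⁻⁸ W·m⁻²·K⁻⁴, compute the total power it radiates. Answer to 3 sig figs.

P ≈ 21.2 W

Lateral area A = 2πrL = 2π×9.42×10⁻⁵×0.0188 = 1.11273×10⁻⁵ m².
P = εσAT⁴ = 0.337 × 5.670×10⁻⁸ × 1.11273×10⁻⁵ × (3160)⁴ = 21.2 W.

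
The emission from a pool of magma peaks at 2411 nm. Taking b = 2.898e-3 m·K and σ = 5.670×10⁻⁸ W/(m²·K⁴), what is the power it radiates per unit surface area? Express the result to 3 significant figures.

Wien's law: T = b/λ_max = 2.898×10⁻³/2.411×10⁻⁶ = 1201.99 K.
Then I = σT⁴ = 5.670×10⁻⁸×(1201.99)⁴ = 1.18×10⁵ W/m².

I ≈ 1.18×10⁵ W/m²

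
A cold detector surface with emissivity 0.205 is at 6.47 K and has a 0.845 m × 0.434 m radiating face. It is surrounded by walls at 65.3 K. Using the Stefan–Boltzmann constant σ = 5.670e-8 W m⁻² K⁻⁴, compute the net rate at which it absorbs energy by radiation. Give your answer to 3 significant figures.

Net gain ≈ 0.0775 W

Area A = 0.845 × 0.434 = 0.36673 m².
Net radiated power P_net = εσA(T⁴ − T₀⁴) = 0.205×5.670×10⁻⁸×0.36673×(6.47⁴ − 65.3⁴).
T⁴ − T₀⁴ = 1752.33 − 1.81825×10⁷ = -1.81807×10⁷ K⁴, so P_net = -0.0775 W — negative, meaning a net gain of 0.0775 W.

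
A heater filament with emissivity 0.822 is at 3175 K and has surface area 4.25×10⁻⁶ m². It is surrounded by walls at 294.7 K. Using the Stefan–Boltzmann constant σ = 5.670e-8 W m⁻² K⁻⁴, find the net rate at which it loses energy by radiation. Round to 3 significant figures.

Net loss ≈ 20.1 W

Area A = 4.25×10⁻⁶ m².
Net radiated power P_net = εσA(T⁴ − T₀⁴) = 0.822×5.670×10⁻⁸×4.25×10⁻⁶×(3175⁴ − 294.7⁴).
T⁴ − T₀⁴ = 1.01619×10¹⁴ − 7.54259×10⁹ = 1.01611×10¹⁴ K⁴, so P_net = 20.1 W.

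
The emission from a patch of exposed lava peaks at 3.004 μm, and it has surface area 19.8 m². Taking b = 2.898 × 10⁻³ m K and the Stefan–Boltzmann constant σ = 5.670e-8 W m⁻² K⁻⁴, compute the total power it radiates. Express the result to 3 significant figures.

Wien's law: T = b/λ_max = 2.898×10⁻³/3.004×10⁻⁶ = 964.714 K.
Area A = 19.8 m².
Then P = σAT⁴ = 5.670×10⁻⁸×19.8×(964.714)⁴ = 9.72×10⁵ W.

P ≈ 9.72×10⁵ W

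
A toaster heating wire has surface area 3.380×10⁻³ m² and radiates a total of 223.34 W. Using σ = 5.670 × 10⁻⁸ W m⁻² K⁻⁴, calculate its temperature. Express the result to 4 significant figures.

T ≈ 1039 K

Area A = 3.380×10⁻³ m².
P = σAT⁴ ⇒ T = (P/(σA))^(1/4) = (223.34/(5.670×10⁻⁸×3.380×10⁻³))^(1/4) = 1039 K.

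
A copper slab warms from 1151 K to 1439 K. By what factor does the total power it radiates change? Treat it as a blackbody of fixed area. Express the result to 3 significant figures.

P₂/P₁ ≈ 2.44

P ∝ T⁴, so P₂/P₁ = (T₂/T₁)⁴ = (1439/1151)⁴ = (1.25022)⁴ = 2.44.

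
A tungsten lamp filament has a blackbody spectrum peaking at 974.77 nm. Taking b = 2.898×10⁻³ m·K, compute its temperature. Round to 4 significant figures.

Wien's law gives T = b/λ_max = (2.898×10⁻³ m·K)/(9.7477×10⁻⁷ m) = 2973 K.

T ≈ 2973 K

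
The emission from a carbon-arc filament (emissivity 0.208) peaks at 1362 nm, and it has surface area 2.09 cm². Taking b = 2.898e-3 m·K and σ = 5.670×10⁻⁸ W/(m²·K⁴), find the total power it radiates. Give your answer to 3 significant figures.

Wien's law: T = b/λ_max = 2.898×10⁻³/1.362×10⁻⁶ = 2127.75 K.
Area A = 2.09 cm² = 2.09×10⁻⁴ m².
Then P = εσAT⁴ = 0.208×5.670×10⁻⁸×2.09×10⁻⁴×(2127.75)⁴ = 50.5 W.

P ≈ 50.5 W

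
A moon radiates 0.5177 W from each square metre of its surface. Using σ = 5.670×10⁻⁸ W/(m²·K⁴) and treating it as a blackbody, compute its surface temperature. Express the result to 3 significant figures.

I = σT⁴, so T = (I/σ)^(1/4) = (0.5177/(5.670×10⁻⁸))^(1/4) = 55.0 K.

T ≈ 55.0 K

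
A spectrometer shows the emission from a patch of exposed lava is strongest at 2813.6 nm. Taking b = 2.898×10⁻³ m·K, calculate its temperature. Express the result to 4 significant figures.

T ≈ 1030 K

Wien's law gives T = b/λ_max = (2.898×10⁻³ m·K)/(2.8136×10⁻⁶ m) = 1030 K.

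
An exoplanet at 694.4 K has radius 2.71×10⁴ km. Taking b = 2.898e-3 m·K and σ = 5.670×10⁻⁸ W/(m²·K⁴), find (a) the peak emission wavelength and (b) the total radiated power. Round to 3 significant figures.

λ_max ≈ 4.17 μm; P ≈ 1.22×10²⁰ W

(a) λ_max = b/T = 2.898×10⁻³/694.4 = 4.173×10⁻⁶ m = 4.17 μm.
Surface area A = 4πR² = 4π(2.71×10⁷ m)² = 9.22887×10¹⁵ m².
(b) P = σAT⁴ = 5.670×10⁻⁸×9.22887×10¹⁵×(694.4)⁴ = 1.22×10²⁰ W.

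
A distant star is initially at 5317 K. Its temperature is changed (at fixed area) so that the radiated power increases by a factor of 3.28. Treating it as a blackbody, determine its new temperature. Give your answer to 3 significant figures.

T₂ ≈ 7.16×10³ K

P ∝ T⁴, so T₂/T₁ = (P₂/P₁)^(1/4) = (3.28)^(1/4) = 1.34576.
T₂ = 5317 × 1.34576 = 7.16×10³ K.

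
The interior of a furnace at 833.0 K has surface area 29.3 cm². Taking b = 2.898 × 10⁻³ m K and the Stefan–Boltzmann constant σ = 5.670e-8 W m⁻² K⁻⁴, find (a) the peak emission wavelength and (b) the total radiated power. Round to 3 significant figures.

λ_max ≈ 3.48 μm; P ≈ 80.0 W

(a) λ_max = b/T = 2.898×10⁻³/833.0 = 3.479×10⁻⁶ m = 3.48 μm.
Area A = 29.3 cm² = 2.93×10⁻³ m².
(b) P = σAT⁴ = 5.670×10⁻⁸×2.93×10⁻³×(833.0)⁴ = 80.0 W.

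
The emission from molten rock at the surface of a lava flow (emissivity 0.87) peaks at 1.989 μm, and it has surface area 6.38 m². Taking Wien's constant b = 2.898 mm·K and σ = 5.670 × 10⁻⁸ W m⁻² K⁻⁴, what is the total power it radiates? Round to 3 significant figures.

P ≈ 1.42×10⁶ W

Wien's law: T = b/λ_max = 2.898×10⁻³/1.989×10⁻⁶ = 1457.01 K.
Area A = 6.38 m².
Then P = εσAT⁴ = 0.87×5.670×10⁻⁸×6.38×(1457.01)⁴ = 1.42×10⁶ W.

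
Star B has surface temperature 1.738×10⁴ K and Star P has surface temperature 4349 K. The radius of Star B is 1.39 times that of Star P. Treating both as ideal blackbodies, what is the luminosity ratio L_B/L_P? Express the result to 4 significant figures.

L ∝ R²T⁴, so L_B/L_P = (R_B/R_P)²(T_B/T_P)⁴ = (1.39)² × (1.738×10⁴/4349)⁴ = 1.9321 × 255.059 = 492.8.

L_B/L_P ≈ 492.8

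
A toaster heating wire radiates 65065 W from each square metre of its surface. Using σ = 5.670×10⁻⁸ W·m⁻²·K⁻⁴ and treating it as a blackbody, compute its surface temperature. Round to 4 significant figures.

T ≈ 1035 K

I = σT⁴, so T = (I/σ)^(1/4) = (65065/(5.670×10⁻⁸))^(1/4) = 1035 K.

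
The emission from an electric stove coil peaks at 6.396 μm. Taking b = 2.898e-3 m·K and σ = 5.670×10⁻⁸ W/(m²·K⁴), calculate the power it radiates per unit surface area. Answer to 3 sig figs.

Wien's law: T = b/λ_max = 2.898×10⁻³/6.396×10⁻⁶ = 453.096 K.
Then I = σT⁴ = 5.670×10⁻⁸×(453.096)⁴ = 2.39×10³ W/m².

I ≈ 2.39×10³ W/m²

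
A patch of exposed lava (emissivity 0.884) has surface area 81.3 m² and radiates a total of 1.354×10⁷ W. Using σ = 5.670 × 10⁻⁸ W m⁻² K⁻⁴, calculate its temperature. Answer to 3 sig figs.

Area A = 81.3 m².
P = εσAT⁴ ⇒ T = (P/(εσA))^(1/4) = (1.354×10⁷/(0.884×5.670×10⁻⁸×81.3))^(1/4) = 1.35×10³ K.

T ≈ 1.35×10³ K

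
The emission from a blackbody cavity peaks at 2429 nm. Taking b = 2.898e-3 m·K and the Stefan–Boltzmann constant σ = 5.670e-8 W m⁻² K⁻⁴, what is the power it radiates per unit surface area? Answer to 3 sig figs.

I ≈ 1.15×10⁵ W/m²

Wien's law: T = b/λ_max = 2.898×10⁻³/2.429×10⁻⁶ = 1193.08 K.
Then I = σT⁴ = 5.670×10⁻⁸×(1193.08)⁴ = 1.15×10⁵ W/m².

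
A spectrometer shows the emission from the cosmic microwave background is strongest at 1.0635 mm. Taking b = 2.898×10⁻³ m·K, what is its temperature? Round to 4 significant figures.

Wien's law gives T = b/λ_max = (2.898×10⁻³ m·K)/(1.0635×10⁻³ m) = 2.725 K.

T ≈ 2.725 K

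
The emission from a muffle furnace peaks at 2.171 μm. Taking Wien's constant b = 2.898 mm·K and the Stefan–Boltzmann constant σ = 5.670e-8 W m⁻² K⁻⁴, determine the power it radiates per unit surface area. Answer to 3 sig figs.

I ≈ 1.80×10⁵ W/m²

Wien's law: T = b/λ_max = 2.898×10⁻³/2.171×10⁻⁶ = 1334.87 K.
Then I = σT⁴ = 5.670×10⁻⁸×(1334.87)⁴ = 1.80×10⁵ W/m².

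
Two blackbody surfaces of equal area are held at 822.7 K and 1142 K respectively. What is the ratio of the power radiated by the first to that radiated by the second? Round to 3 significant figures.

P₁/P₂ ≈ 0.269

With equal areas, P₁/P₂ = (T₁/T₂)⁴ = (822.7/1142)⁴ = 0.269.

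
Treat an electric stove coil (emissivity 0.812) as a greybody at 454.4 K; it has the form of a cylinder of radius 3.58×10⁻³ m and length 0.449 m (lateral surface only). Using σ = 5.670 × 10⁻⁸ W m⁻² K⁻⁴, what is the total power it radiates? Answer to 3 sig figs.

Lateral area A = 2πrL = 2π×3.58×10⁻³×0.449 = 0.0100997 m².
P = εσAT⁴ = 0.812 × 5.670×10⁻⁸ × 0.0100997 × (454.4)⁴ = 19.8 W.

P ≈ 19.8 W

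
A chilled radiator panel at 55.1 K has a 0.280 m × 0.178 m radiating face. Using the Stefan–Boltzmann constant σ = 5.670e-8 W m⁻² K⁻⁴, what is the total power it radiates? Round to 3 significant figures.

Area A = 0.280 × 0.178 = 0.04984 m².
P = σAT⁴ = 5.670×10⁻⁸ × 0.04984 × (55.1)⁴ = 0.0260 W.

P ≈ 0.0260 W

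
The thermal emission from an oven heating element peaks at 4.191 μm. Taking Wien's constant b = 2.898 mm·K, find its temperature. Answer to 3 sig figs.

T ≈ 691 K

Wien's law gives T = b/λ_max = (2.898×10⁻³ m·K)/(4.191×10⁻⁶ m) = 691 K.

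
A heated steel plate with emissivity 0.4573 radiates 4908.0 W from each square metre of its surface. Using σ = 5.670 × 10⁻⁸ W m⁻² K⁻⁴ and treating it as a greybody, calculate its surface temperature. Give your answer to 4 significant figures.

T ≈ 659.6 K

I = εσT⁴, so T = (I/εσ)^(1/4) = (4908.0/(0.4573×5.670×10⁻⁸))^(1/4) = 659.6 K.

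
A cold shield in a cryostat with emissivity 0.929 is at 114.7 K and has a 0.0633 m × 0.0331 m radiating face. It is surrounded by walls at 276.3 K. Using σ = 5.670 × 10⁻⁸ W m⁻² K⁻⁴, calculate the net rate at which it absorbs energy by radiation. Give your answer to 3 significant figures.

Area A = 0.0633 × 0.0331 = 2.09523×10⁻³ m².
Net radiated power P_net = εσA(T⁴ − T₀⁴) = 0.929×5.670×10⁻⁸×2.09523×10⁻³×(114.7⁴ − 276.3⁴).
T⁴ − T₀⁴ = 1.73083×10⁸ − 5.82805×10⁹ = -5.65497×10⁹ K⁴, so P_net = -0.624 W — negative, meaning a net gain of 0.624 W.

Net gain ≈ 0.624 W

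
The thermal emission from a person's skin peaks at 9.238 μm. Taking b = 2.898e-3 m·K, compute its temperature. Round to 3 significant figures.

T ≈ 314 K

Wien's law gives T = b/λ_max = (2.898×10⁻³ m·K)/(9.238×10⁻⁶ m) = 314 K.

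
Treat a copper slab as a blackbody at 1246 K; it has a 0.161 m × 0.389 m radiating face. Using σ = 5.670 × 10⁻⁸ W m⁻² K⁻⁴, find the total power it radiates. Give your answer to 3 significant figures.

Area A = 0.161 × 0.389 = 0.062629 m².
P = σAT⁴ = 5.670×10⁻⁸ × 0.062629 × (1246)⁴ = 8.56×10³ W.

P ≈ 8.56×10³ W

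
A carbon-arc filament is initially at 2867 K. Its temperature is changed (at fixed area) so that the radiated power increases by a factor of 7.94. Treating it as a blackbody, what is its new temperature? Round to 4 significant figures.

T₂ ≈ 4813 K

P ∝ T⁴, so T₂/T₁ = (P₂/P₁)^(1/4) = (7.94)^(1/4) = 1.67863.
T₂ = 2867 × 1.67863 = 4813 K.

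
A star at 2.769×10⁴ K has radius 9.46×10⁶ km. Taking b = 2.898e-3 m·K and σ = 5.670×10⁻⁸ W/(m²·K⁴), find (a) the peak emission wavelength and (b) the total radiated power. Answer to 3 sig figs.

λ_max ≈ 105 nm; P ≈ 3.75×10³¹ W

(a) λ_max = b/T = 2.898×10⁻³/2.769×10⁴ = 1.047×10⁻⁷ m = 105 nm.
Surface area A = 4πR² = 4π(9.46×10⁹ m)² = 1.12458×10²¹ m².
(b) P = σAT⁴ = 5.670×10⁻⁸×1.12458×10²¹×(2.769×10⁴)⁴ = 3.75×10³¹ W.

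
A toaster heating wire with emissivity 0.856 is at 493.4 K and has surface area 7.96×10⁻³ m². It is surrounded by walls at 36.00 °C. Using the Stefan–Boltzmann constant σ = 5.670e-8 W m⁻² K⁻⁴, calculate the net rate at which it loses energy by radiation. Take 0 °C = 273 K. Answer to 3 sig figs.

Net loss ≈ 19.4 W

Surroundings: T = 36.00 °C + 273 = 309.00 K.
Area A = 7.96×10⁻³ m².
Net radiated power P_net = εσA(T⁴ − T₀⁴) = 0.856×5.670×10⁻⁸×7.96×10⁻³×(493.4⁴ − 309.00⁴).
T⁴ − T₀⁴ = 5.92648×10¹⁰ − 9.11662×10⁹ = 5.01482×10¹⁰ K⁴, so P_net = 19.4 W.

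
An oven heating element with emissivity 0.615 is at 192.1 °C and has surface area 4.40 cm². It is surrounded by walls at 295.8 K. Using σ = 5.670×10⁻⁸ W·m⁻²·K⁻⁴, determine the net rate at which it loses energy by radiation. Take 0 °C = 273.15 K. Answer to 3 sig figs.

T = 192.1 °C + 273.15 = 465.25 K.
Area A = 4.40 cm² = 4.40×10⁻⁴ m².
Net radiated power P_net = εσA(T⁴ − T₀⁴) = 0.615×5.670×10⁻⁸×4.40×10⁻⁴×(465.25⁴ − 295.8⁴).
T⁴ − T₀⁴ = 4.68539×10¹⁰ − 7.65584×10⁹ = 3.91981×10¹⁰ K⁴, so P_net = 0.601 W.

Net loss ≈ 0.601 W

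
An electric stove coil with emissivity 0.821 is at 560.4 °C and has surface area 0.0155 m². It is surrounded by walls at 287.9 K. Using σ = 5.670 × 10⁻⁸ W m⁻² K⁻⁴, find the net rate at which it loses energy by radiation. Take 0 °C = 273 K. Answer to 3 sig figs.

Net loss ≈ 343 W

T = 560.4 °C + 273 = 833.4 K.
Area A = 0.0155 m².
Net radiated power P_net = εσA(T⁴ − T₀⁴) = 0.821×5.670×10⁻⁸×0.0155×(833.4⁴ − 287.9⁴).
T⁴ − T₀⁴ = 4.82407×10¹¹ − 6.87016×10⁹ = 4.75537×10¹¹ K⁴, so P_net = 343 W.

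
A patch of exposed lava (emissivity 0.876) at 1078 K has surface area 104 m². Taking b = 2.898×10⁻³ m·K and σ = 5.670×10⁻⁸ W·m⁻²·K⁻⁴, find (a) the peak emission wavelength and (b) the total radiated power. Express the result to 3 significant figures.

(a) λ_max = b/T = 2.898×10⁻³/1078 = 2.688×10⁻⁶ m = 2.69 μm.
Area A = 104 m².
(b) P = εσAT⁴ = 0.876×5.670×10⁻⁸×104×(1078)⁴ = 6.98×10⁶ W.

λ_max ≈ 2.69 μm; P ≈ 6.98×10⁶ W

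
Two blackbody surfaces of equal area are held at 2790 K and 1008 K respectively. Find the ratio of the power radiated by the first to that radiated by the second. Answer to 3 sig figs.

With equal areas, P₁/P₂ = (T₁/T₂)⁴ = (2790/1008)⁴ = 58.7.

P₁/P₂ ≈ 58.7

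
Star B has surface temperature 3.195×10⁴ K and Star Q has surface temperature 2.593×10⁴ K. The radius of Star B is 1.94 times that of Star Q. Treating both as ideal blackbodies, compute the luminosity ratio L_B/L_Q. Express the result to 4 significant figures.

L ∝ R²T⁴, so L_B/L_Q = (R_B/R_Q)²(T_B/T_Q)⁴ = (1.94)² × (3.195×10⁴/2.593×10⁴)⁴ = 3.7636 × 2.30501 = 8.675.

L_B/L_Q ≈ 8.675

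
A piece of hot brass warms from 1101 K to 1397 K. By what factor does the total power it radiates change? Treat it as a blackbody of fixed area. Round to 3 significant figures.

P ∝ T⁴, so P₂/P₁ = (T₂/T₁)⁴ = (1397/1101)⁴ = (1.26885)⁴ = 2.59.

P₂/P₁ ≈ 2.59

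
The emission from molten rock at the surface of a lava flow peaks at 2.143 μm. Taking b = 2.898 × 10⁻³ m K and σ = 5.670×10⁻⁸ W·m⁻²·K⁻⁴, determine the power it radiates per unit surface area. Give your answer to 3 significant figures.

Wien's law: T = b/λ_max = 2.898×10⁻³/2.143×10⁻⁶ = 1352.31 K.
Then I = σT⁴ = 5.670×10⁻⁸×(1352.31)⁴ = 1.90×10⁵ W/m².

I ≈ 1.90×10⁵ W/m²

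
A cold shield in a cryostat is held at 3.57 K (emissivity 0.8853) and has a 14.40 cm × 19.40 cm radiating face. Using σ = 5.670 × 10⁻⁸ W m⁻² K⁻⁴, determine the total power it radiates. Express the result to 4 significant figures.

Area A = 0.1440 × 0.1940 = 0.027936 m².
P = εσAT⁴ = 0.8853 × 5.670×10⁻⁸ × 0.027936 × (3.57)⁴ = 2.278×10⁻⁷ W.

P ≈ 2.278×10⁻⁷ W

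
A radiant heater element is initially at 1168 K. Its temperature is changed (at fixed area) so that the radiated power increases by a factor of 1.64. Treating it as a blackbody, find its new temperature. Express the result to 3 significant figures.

T₂ ≈ 1.32×10³ K

P ∝ T⁴, so T₂/T₁ = (P₂/P₁)^(1/4) = (1.64)^(1/4) = 1.13165.
T₂ = 1168 × 1.13165 = 1.32×10³ K.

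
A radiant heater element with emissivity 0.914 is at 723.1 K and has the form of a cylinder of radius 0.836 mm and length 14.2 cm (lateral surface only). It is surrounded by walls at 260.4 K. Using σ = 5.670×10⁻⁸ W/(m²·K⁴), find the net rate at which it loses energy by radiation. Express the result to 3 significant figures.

Net loss ≈ 10.4 W

Lateral area A = 2πrL = 2π×8.36×10⁻⁴×0.142 = 7.45889×10⁻⁴ m².
Net radiated power P_net = εσA(T⁴ − T₀⁴) = 0.914×5.670×10⁻⁸×7.45889×10⁻⁴×(723.1⁴ − 260.4⁴).
T⁴ − T₀⁴ = 2.73397×10¹¹ − 4.59795×10⁹ = 2.68799×10¹¹ K⁴, so P_net = 10.4 W.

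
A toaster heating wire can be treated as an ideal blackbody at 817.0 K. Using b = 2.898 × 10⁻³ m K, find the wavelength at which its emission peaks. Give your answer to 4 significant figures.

Wien's displacement law: λ_max = b/T = (2.898×10⁻³ m·K)/(817.0 K) = 3.5471×10⁻⁶ m.
That is 3.547 μm, in the infrared range.

λ_max ≈ 3.547 μm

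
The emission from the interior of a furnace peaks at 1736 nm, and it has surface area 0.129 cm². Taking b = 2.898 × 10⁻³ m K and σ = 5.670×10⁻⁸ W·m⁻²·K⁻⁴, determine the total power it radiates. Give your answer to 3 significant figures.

P ≈ 5.68 W

Wien's law: T = b/λ_max = 2.898×10⁻³/1.736×10⁻⁶ = 1669.35 K.
Area A = 0.129 cm² = 1.29×10⁻⁵ m².
Then P = σAT⁴ = 5.670×10⁻⁸×1.29×10⁻⁵×(1669.35)⁴ = 5.68 W.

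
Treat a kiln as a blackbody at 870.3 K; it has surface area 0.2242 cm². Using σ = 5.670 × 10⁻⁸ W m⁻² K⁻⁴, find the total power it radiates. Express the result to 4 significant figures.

Area A = 0.2242 cm² = 2.242×10⁻⁵ m².
P = σAT⁴ = 5.670×10⁻⁸ × 2.242×10⁻⁵ × (870.3)⁴ = 0.7293 W.

P ≈ 0.7293 W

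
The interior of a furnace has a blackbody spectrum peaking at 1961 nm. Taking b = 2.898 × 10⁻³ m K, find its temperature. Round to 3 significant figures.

Wien's law gives T = b/λ_max = (2.898×10⁻³ m·K)/(1.961×10⁻⁶ m) = 1.48×10³ K.

T ≈ 1.48×10³ K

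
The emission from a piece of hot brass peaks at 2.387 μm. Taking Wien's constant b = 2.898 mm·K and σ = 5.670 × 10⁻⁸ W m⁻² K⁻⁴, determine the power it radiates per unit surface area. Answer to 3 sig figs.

I ≈ 1.23×10⁵ W/m²

Wien's law: T = b/λ_max = 2.898×10⁻³/2.387×10⁻⁶ = 1214.08 K.
Then I = σT⁴ = 5.670×10⁻⁸×(1214.08)⁴ = 1.23×10⁵ W/m².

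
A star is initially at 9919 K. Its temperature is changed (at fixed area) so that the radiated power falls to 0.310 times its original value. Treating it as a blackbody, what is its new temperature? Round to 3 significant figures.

P ∝ T⁴, so T₂/T₁ = (P₂/P₁)^(1/4) = (0.310)^(1/4) = 0.746175.
T₂ = 9919 × 0.746175 = 7.40×10³ K.

T₂ ≈ 7.40×10³ K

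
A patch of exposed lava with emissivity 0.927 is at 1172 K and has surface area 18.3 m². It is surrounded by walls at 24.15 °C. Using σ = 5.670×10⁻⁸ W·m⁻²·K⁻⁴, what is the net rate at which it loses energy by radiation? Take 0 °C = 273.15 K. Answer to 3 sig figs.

Net loss ≈ 1.81×10⁶ W

Surroundings: T = 24.15 °C + 273.15 = 297.30 K.
Area A = 18.3 m².
Net radiated power P_net = εσA(T⁴ − T₀⁴) = 0.927×5.670×10⁻⁸×18.3×(1172⁴ − 297.30⁴).
T⁴ − T₀⁴ = 1.88673×10¹² − 7.81231×10⁹ = 1.87892×10¹² K⁴, so P_net = 1.81×10⁶ W.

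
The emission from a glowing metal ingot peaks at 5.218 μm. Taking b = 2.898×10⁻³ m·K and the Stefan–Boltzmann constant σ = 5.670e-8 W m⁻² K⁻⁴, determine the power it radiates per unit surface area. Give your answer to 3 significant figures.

I ≈ 5.39×10³ W/m²

Wien's law: T = b/λ_max = 2.898×10⁻³/5.218×10⁻⁶ = 555.385 K.
Then I = σT⁴ = 5.670×10⁻⁸×(555.385)⁴ = 5.39×10³ W/m².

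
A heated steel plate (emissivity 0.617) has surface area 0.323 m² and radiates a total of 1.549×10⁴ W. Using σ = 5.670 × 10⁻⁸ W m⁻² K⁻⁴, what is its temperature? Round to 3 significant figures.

T ≈ 1.08×10³ K

Area A = 0.323 m².
P = εσAT⁴ ⇒ T = (P/(εσA))^(1/4) = (1.549×10⁴/(0.617×5.670×10⁻⁸×0.323))^(1/4) = 1.08×10³ K.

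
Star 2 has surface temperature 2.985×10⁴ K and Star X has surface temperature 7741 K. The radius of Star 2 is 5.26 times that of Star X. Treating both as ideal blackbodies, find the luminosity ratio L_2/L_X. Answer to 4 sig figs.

L_2/L_X ≈ 6117

L ∝ R²T⁴, so L_2/L_X = (R_2/R_X)²(T_2/T_X)⁴ = (5.26)² × (2.985×10⁴/7741)⁴ = 27.6676 × 221.100 = 6117.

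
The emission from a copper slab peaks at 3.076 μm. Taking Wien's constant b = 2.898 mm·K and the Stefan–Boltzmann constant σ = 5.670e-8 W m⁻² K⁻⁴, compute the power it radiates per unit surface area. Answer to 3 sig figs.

I ≈ 4.47×10⁴ W/m²

Wien's law: T = b/λ_max = 2.898×10⁻³/3.076×10⁻⁶ = 942.133 K.
Then I = σT⁴ = 5.670×10⁻⁸×(942.133)⁴ = 4.47×10⁴ W/m².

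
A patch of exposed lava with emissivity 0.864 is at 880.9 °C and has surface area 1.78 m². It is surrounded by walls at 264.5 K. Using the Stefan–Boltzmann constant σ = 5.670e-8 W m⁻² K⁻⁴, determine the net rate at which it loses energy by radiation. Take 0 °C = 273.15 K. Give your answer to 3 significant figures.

T = 880.9 °C + 273.15 = 1154.05 K.
Area A = 1.78 m².
Net radiated power P_net = εσA(T⁴ − T₀⁴) = 0.864×5.670×10⁻⁸×1.78×(1154.05⁴ − 264.5⁴).
T⁴ − T₀⁴ = 1.77377×10¹² − 4.89444×10⁹ = 1.76888×10¹² K⁴, so P_net = 1.54×10⁵ W.

Net loss ≈ 1.54×10⁵ W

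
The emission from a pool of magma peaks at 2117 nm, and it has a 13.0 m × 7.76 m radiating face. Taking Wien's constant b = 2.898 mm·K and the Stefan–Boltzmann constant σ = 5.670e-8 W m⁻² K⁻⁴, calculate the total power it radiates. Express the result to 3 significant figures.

Wien's law: T = b/λ_max = 2.898×10⁻³/2.117×10⁻⁶ = 1368.92 K.
Area A = 13.0 × 7.76 = 100.88 m².
Then P = σAT⁴ = 5.670×10⁻⁸×100.88×(1368.92)⁴ = 2.01×10⁷ W.

P ≈ 2.01×10⁷ W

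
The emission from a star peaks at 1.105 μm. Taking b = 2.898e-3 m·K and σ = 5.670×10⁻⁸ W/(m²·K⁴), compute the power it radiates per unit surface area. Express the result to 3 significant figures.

Wien's law: T = b/λ_max = 2.898×10⁻³/1.105×10⁻⁶ = 2622.62 K.
Then I = σT⁴ = 5.670×10⁻⁸×(2622.62)⁴ = 2.68×10⁶ W/m².

I ≈ 2.68×10⁶ W/m²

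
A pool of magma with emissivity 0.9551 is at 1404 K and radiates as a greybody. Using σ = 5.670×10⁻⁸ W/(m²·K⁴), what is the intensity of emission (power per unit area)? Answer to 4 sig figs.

I ≈ 2.104×10⁵ W/m²

Stefan–Boltzmann: I = εσT⁴ = 0.9551 × 5.670×10⁻⁸ × (1404)⁴ = 2.104×10⁵ W/m².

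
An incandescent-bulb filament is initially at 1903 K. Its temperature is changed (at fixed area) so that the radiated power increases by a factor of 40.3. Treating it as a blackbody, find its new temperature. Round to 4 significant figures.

P ∝ T⁴, so T₂/T₁ = (P₂/P₁)^(1/4) = (40.3)^(1/4) = 2.51957.
T₂ = 1903 × 2.51957 = 4795 K.

T₂ ≈ 4795 K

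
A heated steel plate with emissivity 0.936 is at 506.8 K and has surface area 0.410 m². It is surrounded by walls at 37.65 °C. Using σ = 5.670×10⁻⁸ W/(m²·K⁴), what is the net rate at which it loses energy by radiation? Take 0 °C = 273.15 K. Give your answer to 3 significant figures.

Surroundings: T = 37.65 °C + 273.15 = 310.80 K.
Area A = 0.410 m².
Net radiated power P_net = εσA(T⁴ − T₀⁴) = 0.936×5.670×10⁻⁸×0.410×(506.8⁴ − 310.80⁴).
T⁴ − T₀⁴ = 6.59700×10¹⁰ − 9.33091×10⁹ = 5.66391×10¹⁰ K⁴, so P_net = 1.23×10³ W.

Net loss ≈ 1.23×10³ W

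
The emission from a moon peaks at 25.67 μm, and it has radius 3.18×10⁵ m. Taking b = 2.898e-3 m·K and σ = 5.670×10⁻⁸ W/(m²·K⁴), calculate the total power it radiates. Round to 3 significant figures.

P ≈ 1.17×10¹³ W

Wien's law: T = b/λ_max = 2.898×10⁻³/2.567×10⁻⁵ = 112.894 K.
Surface area A = 4πR² = 4π(3.18×10⁵ m)² = 1.27076×10¹² m².
Then P = σAT⁴ = 5.670×10⁻⁸×1.27076×10¹²×(112.894)⁴ = 1.17×10¹³ W.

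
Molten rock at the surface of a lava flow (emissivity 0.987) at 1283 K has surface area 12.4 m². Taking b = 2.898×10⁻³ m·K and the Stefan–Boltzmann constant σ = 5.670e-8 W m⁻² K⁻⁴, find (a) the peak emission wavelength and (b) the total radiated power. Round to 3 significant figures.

(a) λ_max = b/T = 2.898×10⁻³/1283 = 2.259×10⁻⁶ m = 2.26 μm.
Area A = 12.4 m².
(b) P = εσAT⁴ = 0.987×5.670×10⁻⁸×12.4×(1283)⁴ = 1.88×10⁶ W.

λ_max ≈ 2.26 μm; P ≈ 1.88×10⁶ W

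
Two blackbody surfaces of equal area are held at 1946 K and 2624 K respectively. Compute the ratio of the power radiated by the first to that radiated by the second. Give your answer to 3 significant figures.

P₁/P₂ ≈ 0.302

With equal areas, P₁/P₂ = (T₁/T₂)⁴ = (1946/2624)⁴ = 0.302.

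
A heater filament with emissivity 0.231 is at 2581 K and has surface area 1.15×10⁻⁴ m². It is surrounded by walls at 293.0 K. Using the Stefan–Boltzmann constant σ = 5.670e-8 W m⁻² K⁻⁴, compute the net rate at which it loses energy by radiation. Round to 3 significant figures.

Net loss ≈ 66.8 W

Area A = 1.15×10⁻⁴ m².
Net radiated power P_net = εσA(T⁴ − T₀⁴) = 0.231×5.670×10⁻⁸×1.15×10⁻⁴×(2581⁴ − 293.0⁴).
T⁴ − T₀⁴ = 4.43764×10¹³ − 7.37005×10⁹ = 4.43690×10¹³ K⁴, so P_net = 66.8 W.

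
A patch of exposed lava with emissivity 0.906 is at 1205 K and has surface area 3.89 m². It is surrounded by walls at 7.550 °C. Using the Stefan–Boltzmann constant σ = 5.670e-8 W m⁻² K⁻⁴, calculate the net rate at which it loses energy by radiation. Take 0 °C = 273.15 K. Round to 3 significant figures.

Net loss ≈ 4.20×10⁵ W

Surroundings: T = 7.550 °C + 273.15 = 280.700 K.
Area A = 3.89 m².
Net radiated power P_net = εσA(T⁴ − T₀⁴) = 0.906×5.670×10⁻⁸×3.89×(1205⁴ − 280.700⁴).
T⁴ − T₀⁴ = 2.10838×10¹² − 6.20826×10⁹ = 2.10217×10¹² K⁴, so P_net = 4.20×10⁵ W.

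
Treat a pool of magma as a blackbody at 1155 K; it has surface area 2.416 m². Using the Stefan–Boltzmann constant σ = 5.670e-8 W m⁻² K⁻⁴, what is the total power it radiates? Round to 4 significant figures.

Area A = 2.416 m².
P = σAT⁴ = 5.670×10⁻⁸ × 2.416 × (1155)⁴ = 2.438×10⁵ W.

P ≈ 2.438×10⁵ W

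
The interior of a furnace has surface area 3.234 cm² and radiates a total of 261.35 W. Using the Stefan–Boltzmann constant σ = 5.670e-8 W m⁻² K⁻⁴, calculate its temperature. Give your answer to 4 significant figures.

T ≈ 1943 K

Area A = 3.234 cm² = 3.234×10⁻⁴ m².
P = σAT⁴ ⇒ T = (P/(σA))^(1/4) = (261.35/(5.670×10⁻⁸×3.234×10⁻⁴))^(1/4) = 1943 K.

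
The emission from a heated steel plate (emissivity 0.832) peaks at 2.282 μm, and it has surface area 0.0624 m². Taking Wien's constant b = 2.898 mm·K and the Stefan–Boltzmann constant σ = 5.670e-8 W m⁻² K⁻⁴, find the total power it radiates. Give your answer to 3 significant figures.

Wien's law: T = b/λ_max = 2.898×10⁻³/2.282×10⁻⁶ = 1269.94 K.
Area A = 0.0624 m².
Then P = εσAT⁴ = 0.832×5.670×10⁻⁸×0.0624×(1269.94)⁴ = 7.66×10³ W.

P ≈ 7.66×10³ W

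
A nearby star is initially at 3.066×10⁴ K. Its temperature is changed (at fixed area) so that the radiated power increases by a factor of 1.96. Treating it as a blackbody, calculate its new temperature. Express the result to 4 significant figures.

T₂ ≈ 3.628×10⁴ K

P ∝ T⁴, so T₂/T₁ = (P₂/P₁)^(1/4) = (1.96)^(1/4) = 1.18322.
T₂ = 3.066×10⁴ × 1.18322 = 3.628×10⁴ K.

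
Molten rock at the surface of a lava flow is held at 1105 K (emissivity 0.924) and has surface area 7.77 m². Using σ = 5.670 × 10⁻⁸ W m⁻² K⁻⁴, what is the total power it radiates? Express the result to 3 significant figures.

Area A = 7.77 m².
P = εσAT⁴ = 0.924 × 5.670×10⁻⁸ × 7.77 × (1105)⁴ = 6.07×10⁵ W.

P ≈ 6.07×10⁵ W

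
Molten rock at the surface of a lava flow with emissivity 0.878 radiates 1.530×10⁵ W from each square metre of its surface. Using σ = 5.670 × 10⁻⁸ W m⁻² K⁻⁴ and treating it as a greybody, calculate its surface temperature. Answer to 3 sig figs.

T ≈ 1.32×10³ K

I = εσT⁴, so T = (I/εσ)^(1/4) = (1.530×10⁵/(0.878×5.670×10⁻⁸))^(1/4) = 1.32×10³ K.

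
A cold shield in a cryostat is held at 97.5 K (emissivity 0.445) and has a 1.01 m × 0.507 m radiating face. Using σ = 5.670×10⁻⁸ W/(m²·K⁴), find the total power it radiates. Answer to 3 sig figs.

P ≈ 1.17 W

Area A = 1.01 × 0.507 = 0.51207 m².
P = εσAT⁴ = 0.445 × 5.670×10⁻⁸ × 0.51207 × (97.5)⁴ = 1.17 W.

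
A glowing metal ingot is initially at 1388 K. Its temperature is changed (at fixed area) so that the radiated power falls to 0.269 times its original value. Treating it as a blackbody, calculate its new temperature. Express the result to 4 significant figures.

P ∝ T⁴, so T₂/T₁ = (P₂/P₁)^(1/4) = (0.269)^(1/4) = 0.720175.
T₂ = 1388 × 0.720175 = 999.6 K.

T₂ ≈ 999.6 K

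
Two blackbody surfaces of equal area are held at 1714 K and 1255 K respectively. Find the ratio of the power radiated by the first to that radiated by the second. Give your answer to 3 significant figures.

P₁/P₂ ≈ 3.48

With equal areas, P₁/P₂ = (T₁/T₂)⁴ = (1714/1255)⁴ = 3.48.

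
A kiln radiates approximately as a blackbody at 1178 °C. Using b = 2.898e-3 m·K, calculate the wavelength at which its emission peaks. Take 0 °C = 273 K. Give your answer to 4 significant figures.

T = 1178 °C + 273 = 1451 K.
Wien's displacement law: λ_max = b/T = (2.898×10⁻³ m·K)/(1451 K) = 1.9972×10⁻⁶ m.
That is 1997 nm, in the infrared range.

λ_max ≈ 1997 nm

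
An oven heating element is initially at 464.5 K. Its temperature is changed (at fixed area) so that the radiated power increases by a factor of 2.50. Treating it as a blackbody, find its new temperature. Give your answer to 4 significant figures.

T₂ ≈ 584.1 K

P ∝ T⁴, so T₂/T₁ = (P₂/P₁)^(1/4) = (2.50)^(1/4) = 1.25743.
T₂ = 464.5 × 1.25743 = 584.1 K.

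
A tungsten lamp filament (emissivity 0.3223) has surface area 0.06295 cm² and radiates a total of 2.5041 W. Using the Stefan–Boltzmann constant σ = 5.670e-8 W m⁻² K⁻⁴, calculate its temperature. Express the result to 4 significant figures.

T ≈ 2160 K

Area A = 0.06295 cm² = 6.295×10⁻⁶ m².
P = εσAT⁴ ⇒ T = (P/(εσA))^(1/4) = (2.5041/(0.3223×5.670×10⁻⁸×6.295×10⁻⁶))^(1/4) = 2160 K.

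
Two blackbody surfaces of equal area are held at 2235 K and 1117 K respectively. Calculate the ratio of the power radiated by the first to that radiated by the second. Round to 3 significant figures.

With equal areas, P₁/P₂ = (T₁/T₂)⁴ = (2235/1117)⁴ = 16.0.

P₁/P₂ ≈ 16.0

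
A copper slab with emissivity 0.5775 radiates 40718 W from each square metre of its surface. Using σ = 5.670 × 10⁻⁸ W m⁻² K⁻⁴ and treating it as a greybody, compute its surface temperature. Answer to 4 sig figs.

I = εσT⁴, so T = (I/εσ)^(1/4) = (40718/(0.5775×5.670×10⁻⁸))^(1/4) = 1056 K.

T ≈ 1056 K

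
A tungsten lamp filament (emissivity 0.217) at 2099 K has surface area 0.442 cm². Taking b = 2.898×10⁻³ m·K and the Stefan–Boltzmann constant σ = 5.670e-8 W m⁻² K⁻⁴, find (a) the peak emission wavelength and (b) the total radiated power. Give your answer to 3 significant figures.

λ_max ≈ 1.38 μm; P ≈ 10.6 W

(a) λ_max = b/T = 2.898×10⁻³/2099 = 1.381×10⁻⁶ m = 1.38 μm.
Area A = 0.442 cm² = 4.42×10⁻⁵ m².
(b) P = εσAT⁴ = 0.217×5.670×10⁻⁸×4.42×10⁻⁵×(2099)⁴ = 10.6 W.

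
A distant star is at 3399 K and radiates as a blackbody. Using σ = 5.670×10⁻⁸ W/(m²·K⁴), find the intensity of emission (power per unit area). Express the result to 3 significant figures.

Stefan–Boltzmann: I = σT⁴ = 5.670×10⁻⁸ × (3399)⁴ = 7.57×10⁶ W/m².

I ≈ 7.57×10⁶ W/m²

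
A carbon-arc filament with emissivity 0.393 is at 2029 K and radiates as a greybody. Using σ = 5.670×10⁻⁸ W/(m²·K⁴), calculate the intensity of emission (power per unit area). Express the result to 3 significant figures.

I ≈ 3.78×10⁵ W/m²

Stefan–Boltzmann: I = εσT⁴ = 0.393 × 5.670×10⁻⁸ × (2029)⁴ = 3.78×10⁵ W/m².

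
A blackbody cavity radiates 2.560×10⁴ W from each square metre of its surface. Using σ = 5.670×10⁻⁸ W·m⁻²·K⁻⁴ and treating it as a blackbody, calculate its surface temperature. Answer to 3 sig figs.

I = σT⁴, so T = (I/σ)^(1/4) = (2.560×10⁴/(5.670×10⁻⁸))^(1/4) = 820 K.

T ≈ 820 K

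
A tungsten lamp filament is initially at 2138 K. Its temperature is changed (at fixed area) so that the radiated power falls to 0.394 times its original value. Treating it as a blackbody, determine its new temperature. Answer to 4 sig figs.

T₂ ≈ 1694 K

P ∝ T⁴, so T₂/T₁ = (P₂/P₁)^(1/4) = (0.394)^(1/4) = 0.792272.
T₂ = 2138 × 0.792272 = 1694 K.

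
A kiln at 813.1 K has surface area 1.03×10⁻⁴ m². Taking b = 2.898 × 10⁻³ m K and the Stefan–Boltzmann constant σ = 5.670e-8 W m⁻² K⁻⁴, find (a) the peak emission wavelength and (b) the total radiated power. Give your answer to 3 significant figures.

(a) λ_max = b/T = 2.898×10⁻³/813.1 = 3.564×10⁻⁶ m = 3.56 μm.
Area A = 1.03×10⁻⁴ m².
(b) P = σAT⁴ = 5.670×10⁻⁸×1.03×10⁻⁴×(813.1)⁴ = 2.55 W.

λ_max ≈ 3.56 μm; P ≈ 2.55 W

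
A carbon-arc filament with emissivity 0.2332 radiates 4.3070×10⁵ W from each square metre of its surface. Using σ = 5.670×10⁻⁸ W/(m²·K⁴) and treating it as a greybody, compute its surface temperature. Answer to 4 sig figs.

T ≈ 2389 K

I = εσT⁴, so T = (I/εσ)^(1/4) = (4.3070×10⁵/(0.2332×5.670×10⁻⁸))^(1/4) = 2389 K.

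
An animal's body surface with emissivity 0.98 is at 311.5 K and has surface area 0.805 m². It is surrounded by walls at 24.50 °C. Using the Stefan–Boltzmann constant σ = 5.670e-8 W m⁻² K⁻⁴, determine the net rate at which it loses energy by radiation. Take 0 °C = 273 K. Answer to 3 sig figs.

Surroundings: T = 24.50 °C + 273 = 297.50 K.
Area A = 0.805 m².
Net radiated power P_net = εσA(T⁴ − T₀⁴) = 0.98×5.670×10⁻⁸×0.805×(311.5⁴ − 297.50⁴).
T⁴ − T₀⁴ = 9.41526×10⁹ − 7.83336×10⁹ = 1.58190×10⁹ K⁴, so P_net = 70.8 W.

Net loss ≈ 70.8 W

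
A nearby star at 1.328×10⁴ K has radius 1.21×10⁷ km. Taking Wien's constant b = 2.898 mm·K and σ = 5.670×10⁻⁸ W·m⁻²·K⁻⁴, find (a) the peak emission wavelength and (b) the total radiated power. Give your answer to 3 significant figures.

λ_max ≈ 218 nm; P ≈ 3.24×10³⁰ W

(a) λ_max = b/T = 2.898×10⁻³/1.328×10⁴ = 2.182×10⁻⁷ m = 218 nm.
Surface area A = 4πR² = 4π(1.21×10¹⁰ m)² = 1.83984×10²¹ m².
(b) P = σAT⁴ = 5.670×10⁻⁸×1.83984×10²¹×(1.328×10⁴)⁴ = 3.24×10³⁰ W.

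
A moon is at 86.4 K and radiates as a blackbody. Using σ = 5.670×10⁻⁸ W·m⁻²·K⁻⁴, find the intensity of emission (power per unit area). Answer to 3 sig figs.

I ≈ 3.16 W/m²

Stefan–Boltzmann: I = σT⁴ = 5.670×10⁻⁸ × (86.4)⁴ = 3.16 W/m².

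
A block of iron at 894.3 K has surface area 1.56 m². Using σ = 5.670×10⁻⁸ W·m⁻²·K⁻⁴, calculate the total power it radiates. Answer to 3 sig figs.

P ≈ 5.66×10⁴ W

Area A = 1.56 m².
P = σAT⁴ = 5.670×10⁻⁸ × 1.56 × (894.3)⁴ = 5.66×10⁴ W.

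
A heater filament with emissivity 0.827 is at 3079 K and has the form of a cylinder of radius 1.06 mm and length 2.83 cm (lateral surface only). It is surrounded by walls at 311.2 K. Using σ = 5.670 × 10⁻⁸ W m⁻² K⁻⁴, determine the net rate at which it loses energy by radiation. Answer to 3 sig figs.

Net loss ≈ 794 W

Lateral area A = 2πrL = 2π×1.06×10⁻³×0.0283 = 1.88483×10⁻⁴ m².
Net radiated power P_net = εσA(T⁴ − T₀⁴) = 0.827×5.670×10⁻⁸×1.88483×10⁻⁴×(3079⁴ − 311.2⁴).
T⁴ − T₀⁴ = 8.98750×10¹³ − 9.37904×10⁹ = 8.98656×10¹³ K⁴, so P_net = 794 W.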